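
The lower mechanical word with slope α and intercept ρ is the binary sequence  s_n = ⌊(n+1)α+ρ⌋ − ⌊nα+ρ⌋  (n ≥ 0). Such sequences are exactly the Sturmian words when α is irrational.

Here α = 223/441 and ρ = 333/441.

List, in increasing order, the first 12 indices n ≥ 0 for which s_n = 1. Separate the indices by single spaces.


0 2 4 6 8 10 12 14 16 18 20 22

n=0: ⌊556/441⌋−⌊333/441⌋ = 1−0 = 1  ← one
n=1: ⌊779/441⌋−⌊556/441⌋ = 1−1 = 0
n=2: ⌊1002/441⌋−⌊779/441⌋ = 2−1 = 1  ← one
n=3: ⌊1225/441⌋−⌊1002/441⌋ = 2−2 = 0
n=4: ⌊1448/441⌋−⌊1225/441⌋ = 3−2 = 1  ← one
n=5: ⌊1671/441⌋−⌊1448/441⌋ = 3−3 = 0
n=6: ⌊1894/441⌋−⌊1671/441⌋ = 4−3 = 1  ← one
n=7: ⌊2117/441⌋−⌊1894/441⌋ = 4−4 = 0
n=8: ⌊2340/441⌋−⌊2117/441⌋ = 5−4 = 1  ← one
n=9: ⌊2563/441⌋−⌊2340/441⌋ = 5−5 = 0
n=10: ⌊2786/441⌋−⌊2563/441⌋ = 6−5 = 1  ← one
n=11: ⌊3009/441⌋−⌊2786/441⌋ = 6−6 = 0
n=12: ⌊3232/441⌋−⌊3009/441⌋ = 7−6 = 1  ← one
n=13: ⌊3455/441⌋−⌊3232/441⌋ = 7−7 = 0
n=14: ⌊3678/441⌋−⌊3455/441⌋ = 8−7 = 1  ← one
n=15: ⌊3901/441⌋−⌊3678/441⌋ = 8−8 = 0
n=16: ⌊4124/441⌋−⌊3901/441⌋ = 9−8 = 1  ← one
n=17: ⌊4347/441⌋−⌊4124/441⌋ = 9−9 = 0
n=18: ⌊4570/441⌋−⌊4347/441⌋ = 10−9 = 1  ← one
n=19: ⌊4793/441⌋−⌊4570/441⌋ = 10−10 = 0
n=20: ⌊5016/441⌋−⌊4793/441⌋ = 11−10 = 1  ← one
n=21: ⌊5239/441⌋−⌊5016/441⌋ = 11−11 = 0
n=22: ⌊5462/441⌋−⌊5239/441⌋ = 12−11 = 1  ← one
positions of the first 12 ones: 0 2 4 6 8 10 12 14 16 18 20 22


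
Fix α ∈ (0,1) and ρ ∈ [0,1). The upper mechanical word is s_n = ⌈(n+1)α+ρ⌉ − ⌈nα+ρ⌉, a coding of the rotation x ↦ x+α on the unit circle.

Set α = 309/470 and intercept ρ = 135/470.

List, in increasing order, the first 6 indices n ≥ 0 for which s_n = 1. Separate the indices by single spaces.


1 2 4 5 7 8

n=0: ⌈444/470⌉−⌈135/470⌉ = 1−1 = 0
n=1: ⌈753/470⌉−⌈444/470⌉ = 2−1 = 1  ← one
n=2: ⌈1062/470⌉−⌈753/470⌉ = 3−2 = 1  ← one
n=3: ⌈1371/470⌉−⌈1062/470⌉ = 3−3 = 0
n=4: ⌈1680/470⌉−⌈1371/470⌉ = 4−3 = 1  ← one
n=5: ⌈1989/470⌉−⌈1680/470⌉ = 5−4 = 1  ← one
n=6: ⌈2298/470⌉−⌈1989/470⌉ = 5−5 = 0
n=7: ⌈2607/470⌉−⌈2298/470⌉ = 6−5 = 1  ← one
n=8: ⌈2916/470⌉−⌈2607/470⌉ = 7−6 = 1  ← one
positions of the first 6 ones: 1 2 4 5 7 8


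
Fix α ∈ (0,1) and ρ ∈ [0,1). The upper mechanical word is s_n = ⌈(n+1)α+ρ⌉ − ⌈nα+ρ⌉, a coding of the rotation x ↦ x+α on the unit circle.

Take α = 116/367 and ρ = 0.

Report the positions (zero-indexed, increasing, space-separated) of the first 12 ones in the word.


0 3 6 9 12 15 18 22 25 28 31 34

n=0: ⌈116/367⌉−⌈0/367⌉ = 1−0 = 1  ← one
n=1: ⌈232/367⌉−⌈116/367⌉ = 1−1 = 0
n=2: ⌈348/367⌉−⌈232/367⌉ = 1−1 = 0
n=3: ⌈464/367⌉−⌈348/367⌉ = 2−1 = 1  ← one
n=4: ⌈580/367⌉−⌈464/367⌉ = 2−2 = 0
n=5: ⌈696/367⌉−⌈580/367⌉ = 2−2 = 0
n=6: ⌈812/367⌉−⌈696/367⌉ = 3−2 = 1  ← one
n=7: ⌈928/367⌉−⌈812/367⌉ = 3−3 = 0
n=8: ⌈1044/367⌉−⌈928/367⌉ = 3−3 = 0
n=9: ⌈1160/367⌉−⌈1044/367⌉ = 4−3 = 1  ← one
n=10: ⌈1276/367⌉−⌈1160/367⌉ = 4−4 = 0
n=11: ⌈1392/367⌉−⌈1276/367⌉ = 4−4 = 0
n=12: ⌈1508/367⌉−⌈1392/367⌉ = 5−4 = 1  ← one
n=13: ⌈1624/367⌉−⌈1508/367⌉ = 5−5 = 0
n=14: ⌈1740/367⌉−⌈1624/367⌉ = 5−5 = 0
n=15: ⌈1856/367⌉−⌈1740/367⌉ = 6−5 = 1  ← one
n=16: ⌈1972/367⌉−⌈1856/367⌉ = 6−6 = 0
n=17: ⌈2088/367⌉−⌈1972/367⌉ = 6−6 = 0
n=18: ⌈2204/367⌉−⌈2088/367⌉ = 7−6 = 1  ← one
n=19: ⌈2320/367⌉−⌈2204/367⌉ = 7−7 = 0
n=20: ⌈2436/367⌉−⌈2320/367⌉ = 7−7 = 0
n=21: ⌈2552/367⌉−⌈2436/367⌉ = 7−7 = 0
n=22: ⌈2668/367⌉−⌈2552/367⌉ = 8−7 = 1  ← one
n=23: ⌈2784/367⌉−⌈2668/367⌉ = 8−8 = 0
n=24: ⌈2900/367⌉−⌈2784/367⌉ = 8−8 = 0
n=25: ⌈3016/367⌉−⌈2900/367⌉ = 9−8 = 1  ← one
n=26: ⌈3132/367⌉−⌈3016/367⌉ = 9−9 = 0
n=27: ⌈3248/367⌉−⌈3132/367⌉ = 9−9 = 0
n=28: ⌈3364/367⌉−⌈3248/367⌉ = 10−9 = 1  ← one
n=29: ⌈3480/367⌉−⌈3364/367⌉ = 10−10 = 0
n=30: ⌈3596/367⌉−⌈3480/367⌉ = 10−10 = 0
n=31: ⌈3712/367⌉−⌈3596/367⌉ = 11−10 = 1  ← one
n=32: ⌈3828/367⌉−⌈3712/367⌉ = 11−11 = 0
n=33: ⌈3944/367⌉−⌈3828/367⌉ = 11−11 = 0
n=34: ⌈4060/367⌉−⌈3944/367⌉ = 12−11 = 1  ← one
positions of the first 12 ones: 0 3 6 9 12 15 18 22 25 28 31 34


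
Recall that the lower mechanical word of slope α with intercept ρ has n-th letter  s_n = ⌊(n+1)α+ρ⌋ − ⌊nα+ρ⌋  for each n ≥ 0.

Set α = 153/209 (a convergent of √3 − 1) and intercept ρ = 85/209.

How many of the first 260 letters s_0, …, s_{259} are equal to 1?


190

#1s = Σ_{n=0}^{259} s_n = Σ_{n=0}^{259} (⌊(n+1)α+ρ⌋ − ⌊nα+ρ⌋)
the sum telescopes: every ⌊nα+ρ⌋ with 0 < n < 260 appears once with + and once with −, leaving ⌊260α+ρ⌋ − ⌊0·α+ρ⌋
260α + ρ = (260·153 + 85) / 209 = 39865/209
ρ = 85/209
⌊39865/209⌋ = 190,  ⌊85/209⌋ = 0
#1s = 190 − 0 = 190


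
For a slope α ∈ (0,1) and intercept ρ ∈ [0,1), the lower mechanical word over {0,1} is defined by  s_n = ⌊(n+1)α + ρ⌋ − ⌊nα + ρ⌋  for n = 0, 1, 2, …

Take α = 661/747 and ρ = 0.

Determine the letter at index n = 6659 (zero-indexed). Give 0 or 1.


(n+1)α + ρ = (6660·661) / 747 = 4402260/747
nα + ρ     = (6659·661) / 747 = 4401599/747
⌊4402260/747⌋ = 5893,  ⌊4401599/747⌋ = 5892
s_{6659} = 5893 − 5892 = 1

1


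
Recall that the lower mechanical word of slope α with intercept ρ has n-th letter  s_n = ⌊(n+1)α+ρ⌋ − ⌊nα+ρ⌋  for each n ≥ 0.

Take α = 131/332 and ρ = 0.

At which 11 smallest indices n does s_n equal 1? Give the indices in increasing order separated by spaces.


2 5 7 10 12 15 17 20 22 25 27

n=0: ⌊131/332⌋−⌊0/332⌋ = 0−0 = 0
n=1: ⌊262/332⌋−⌊131/332⌋ = 0−0 = 0
n=2: ⌊393/332⌋−⌊262/332⌋ = 1−0 = 1  ← one
n=3: ⌊524/332⌋−⌊393/332⌋ = 1−1 = 0
n=4: ⌊655/332⌋−⌊524/332⌋ = 1−1 = 0
n=5: ⌊786/332⌋−⌊655/332⌋ = 2−1 = 1  ← one
n=6: ⌊917/332⌋−⌊786/332⌋ = 2−2 = 0
n=7: ⌊1048/332⌋−⌊917/332⌋ = 3−2 = 1  ← one
n=8: ⌊1179/332⌋−⌊1048/332⌋ = 3−3 = 0
n=9: ⌊1310/332⌋−⌊1179/332⌋ = 3−3 = 0
n=10: ⌊1441/332⌋−⌊1310/332⌋ = 4−3 = 1  ← one
n=11: ⌊1572/332⌋−⌊1441/332⌋ = 4−4 = 0
n=12: ⌊1703/332⌋−⌊1572/332⌋ = 5−4 = 1  ← one
n=13: ⌊1834/332⌋−⌊1703/332⌋ = 5−5 = 0
n=14: ⌊1965/332⌋−⌊1834/332⌋ = 5−5 = 0
n=15: ⌊2096/332⌋−⌊1965/332⌋ = 6−5 = 1  ← one
n=16: ⌊2227/332⌋−⌊2096/332⌋ = 6−6 = 0
n=17: ⌊2358/332⌋−⌊2227/332⌋ = 7−6 = 1  ← one
n=18: ⌊2489/332⌋−⌊2358/332⌋ = 7−7 = 0
n=19: ⌊2620/332⌋−⌊2489/332⌋ = 7−7 = 0
n=20: ⌊2751/332⌋−⌊2620/332⌋ = 8−7 = 1  ← one
n=21: ⌊2882/332⌋−⌊2751/332⌋ = 8−8 = 0
n=22: ⌊3013/332⌋−⌊2882/332⌋ = 9−8 = 1  ← one
n=23: ⌊3144/332⌋−⌊3013/332⌋ = 9−9 = 0
n=24: ⌊3275/332⌋−⌊3144/332⌋ = 9−9 = 0
n=25: ⌊3406/332⌋−⌊3275/332⌋ = 10−9 = 1  ← one
n=26: ⌊3537/332⌋−⌊3406/332⌋ = 10−10 = 0
n=27: ⌊3668/332⌋−⌊3537/332⌋ = 11−10 = 1  ← one
positions of the first 11 ones: 2 5 7 10 12 15 17 20 22 25 27


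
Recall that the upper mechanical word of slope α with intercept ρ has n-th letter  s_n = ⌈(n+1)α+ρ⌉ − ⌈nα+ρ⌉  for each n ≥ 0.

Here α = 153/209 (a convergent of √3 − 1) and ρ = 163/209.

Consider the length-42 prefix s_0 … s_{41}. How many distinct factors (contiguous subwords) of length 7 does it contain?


t_n = ⌈(n·153+163)/209⌉ for n = 0 … 42:
  n=0…9: ⌈163/209⌉=1 ⌈316/209⌉=2 ⌈469/209⌉=3 ⌈622/209⌉=3 ⌈775/209⌉=4 ⌈928/209⌉=5 ⌈1081/209⌉=6 ⌈1234/209⌉=6 ⌈1387/209⌉=7 ⌈1540/209⌉=8
  n=10…19: ⌈1693/209⌉=9 ⌈1846/209⌉=9 ⌈1999/209⌉=10 ⌈2152/209⌉=11 ⌈2305/209⌉=12 ⌈2458/209⌉=12 ⌈2611/209⌉=13 ⌈2764/209⌉=14 ⌈2917/209⌉=14 ⌈3070/209⌉=15
  n=20…29: ⌈3223/209⌉=16 ⌈3376/209⌉=17 ⌈3529/209⌉=17 ⌈3682/209⌉=18 ⌈3835/209⌉=19 ⌈3988/209⌉=20 ⌈4141/209⌉=20 ⌈4294/209⌉=21 ⌈4447/209⌉=22 ⌈4600/209⌉=23
  n=30…39: ⌈4753/209⌉=23 ⌈4906/209⌉=24 ⌈5059/209⌉=25 ⌈5212/209⌉=25 ⌈5365/209⌉=26 ⌈5518/209⌉=27 ⌈5671/209⌉=28 ⌈5824/209⌉=28 ⌈5977/209⌉=29 ⌈6130/209⌉=30
  n=40…42: ⌈6283/209⌉=31 ⌈6436/209⌉=31 ⌈6589/209⌉=32
s_n = t_(n+1) − t_n for n = 0 … 41 gives
prefix = 110111011101110110111011101110110111011101
slide a length-7 window over [0..6] … [35..41] (36 windows); first occurrence of each distinct factor:
  [  0..  6] 1101110
  [  1..  7] 1011101
  [  2..  8] 0111011
  [  3..  9] 1110111
  [ 11.. 17] 1110110
  [ 12.. 18] 1101101
  [ 13.. 19] 1011011
  [ 14.. 20] 0110111
  (the other 28 windows repeat one of these)
distinct factors: {0110111, 0111011, 1011011, 1011101, 1101101, 1101110, 1110110, 1110111}
count = 8  (Sturmian bound for length 7 is 8)

8


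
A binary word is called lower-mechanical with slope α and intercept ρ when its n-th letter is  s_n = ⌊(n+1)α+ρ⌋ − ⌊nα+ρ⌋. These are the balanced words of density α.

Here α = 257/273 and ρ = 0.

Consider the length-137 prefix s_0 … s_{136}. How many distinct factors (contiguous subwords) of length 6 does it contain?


t_n = ⌊(n·257)/273⌋ for n = 0 … 137:
  n=0…9: ⌊0/273⌋=0 ⌊257/273⌋=0 ⌊514/273⌋=1 ⌊771/273⌋=2 ⌊1028/273⌋=3 ⌊1285/273⌋=4 ⌊1542/273⌋=5 ⌊1799/273⌋=6 ⌊2056/273⌋=7 ⌊2313/273⌋=8
  n=10…19: ⌊2570/273⌋=9 ⌊2827/273⌋=10 ⌊3084/273⌋=11 ⌊3341/273⌋=12 ⌊3598/273⌋=13 ⌊3855/273⌋=14 ⌊4112/273⌋=15 ⌊4369/273⌋=16 ⌊4626/273⌋=16 ⌊4883/273⌋=17
  n=20…29: ⌊5140/273⌋=18 ⌊5397/273⌋=19 ⌊5654/273⌋=20 ⌊5911/273⌋=21 ⌊6168/273⌋=22 ⌊6425/273⌋=23 ⌊6682/273⌋=24 ⌊6939/273⌋=25 ⌊7196/273⌋=26 ⌊7453/273⌋=27
  n=30…39: ⌊7710/273⌋=28 ⌊7967/273⌋=29 ⌊8224/273⌋=30 ⌊8481/273⌋=31 ⌊8738/273⌋=32 ⌊8995/273⌋=32 ⌊9252/273⌋=33 ⌊9509/273⌋=34 ⌊9766/273⌋=35 ⌊10023/273⌋=36
  n=40…49: ⌊10280/273⌋=37 ⌊10537/273⌋=38 ⌊10794/273⌋=39 ⌊11051/273⌋=40 ⌊11308/273⌋=41 ⌊11565/273⌋=42 ⌊11822/273⌋=43 ⌊12079/273⌋=44 ⌊12336/273⌋=45 ⌊12593/273⌋=46
  n=50…59: ⌊12850/273⌋=47 ⌊13107/273⌋=48 ⌊13364/273⌋=48 ⌊13621/273⌋=49 ⌊13878/273⌋=50 ⌊14135/273⌋=51 ⌊14392/273⌋=52 ⌊14649/273⌋=53 ⌊14906/273⌋=54 ⌊15163/273⌋=55
  n=60…69: ⌊15420/273⌋=56 ⌊15677/273⌋=57 ⌊15934/273⌋=58 ⌊16191/273⌋=59 ⌊16448/273⌋=60 ⌊16705/273⌋=61 ⌊16962/273⌋=62 ⌊17219/273⌋=63 ⌊17476/273⌋=64 ⌊17733/273⌋=64
  n=70…79: ⌊17990/273⌋=65 ⌊18247/273⌋=66 ⌊18504/273⌋=67 ⌊18761/273⌋=68 ⌊19018/273⌋=69 ⌊19275/273⌋=70 ⌊19532/273⌋=71 ⌊19789/273⌋=72 ⌊20046/273⌋=73 ⌊20303/273⌋=74
  n=80…89: ⌊20560/273⌋=75 ⌊20817/273⌋=76 ⌊21074/273⌋=77 ⌊21331/273⌋=78 ⌊21588/273⌋=79 ⌊21845/273⌋=80 ⌊22102/273⌋=80 ⌊22359/273⌋=81 ⌊22616/273⌋=82 ⌊22873/273⌋=83
  n=90…99: ⌊23130/273⌋=84 ⌊23387/273⌋=85 ⌊23644/273⌋=86 ⌊23901/273⌋=87 ⌊24158/273⌋=88 ⌊24415/273⌋=89 ⌊24672/273⌋=90 ⌊24929/273⌋=91 ⌊25186/273⌋=92 ⌊25443/273⌋=93
  n=100…109: ⌊25700/273⌋=94 ⌊25957/273⌋=95 ⌊26214/273⌋=96 ⌊26471/273⌋=96 ⌊26728/273⌋=97 ⌊26985/273⌋=98 ⌊27242/273⌋=99 ⌊27499/273⌋=100 ⌊27756/273⌋=101 ⌊28013/273⌋=102
  n=110…119: ⌊28270/273⌋=103 ⌊28527/273⌋=104 ⌊28784/273⌋=105 ⌊29041/273⌋=106 ⌊29298/273⌋=107 ⌊29555/273⌋=108 ⌊29812/273⌋=109 ⌊30069/273⌋=110 ⌊30326/273⌋=111 ⌊30583/273⌋=112
  n=120…129: ⌊30840/273⌋=112 ⌊31097/273⌋=113 ⌊31354/273⌋=114 ⌊31611/273⌋=115 ⌊31868/273⌋=116 ⌊32125/273⌋=117 ⌊32382/273⌋=118 ⌊32639/273⌋=119 ⌊32896/273⌋=120 ⌊33153/273⌋=121
  n=130…137: ⌊33410/273⌋=122 ⌊33667/273⌋=123 ⌊33924/273⌋=124 ⌊34181/273⌋=125 ⌊34438/273⌋=126 ⌊34695/273⌋=127 ⌊34952/273⌋=128 ⌊35209/273⌋=128
s_n = t_(n+1) − t_n for n = 0 … 136 gives
prefix = 01111111111111111011111111111111110111111111111111101111111111111111011111111111111110111111111111111101111111111111111011111111111111110
slide a length-6 window over [0..5] … [131..136] (132 windows); first occurrence of each distinct factor:
  [  0..  5] 011111
  [  1..  6] 111111
  [ 12.. 17] 111110
  [ 13.. 18] 111101
  [ 14.. 19] 111011
  [ 15.. 20] 110111
  [ 16.. 21] 101111
  (the other 125 windows repeat one of these)
distinct factors: {011111, 101111, 110111, 111011, 111101, 111110, 111111}
count = 7  (Sturmian bound for length 6 is 7)

7


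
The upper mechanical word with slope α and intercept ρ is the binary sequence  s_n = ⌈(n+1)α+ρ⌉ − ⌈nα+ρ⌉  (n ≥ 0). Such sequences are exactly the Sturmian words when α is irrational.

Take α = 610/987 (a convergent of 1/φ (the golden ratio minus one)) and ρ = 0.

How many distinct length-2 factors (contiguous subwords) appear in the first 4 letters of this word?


3

t_n = ⌈(n·610)/987⌉ for n = 0 … 4:
  n=0…4: ⌈0/987⌉=0 ⌈610/987⌉=1 ⌈1220/987⌉=2 ⌈1830/987⌉=2 ⌈2440/987⌉=3
s_n = t_(n+1) − t_n for n = 0 … 3 gives
prefix = 1101
slide a length-2 window over [0..1] … [2..3] (3 windows); first occurrence of each distinct factor:
  [  0..  1] 11
  [  1..  2] 10
  [  2..  3] 01
distinct factors: {01, 10, 11}
count = 3  (Sturmian bound for length 2 is 3)


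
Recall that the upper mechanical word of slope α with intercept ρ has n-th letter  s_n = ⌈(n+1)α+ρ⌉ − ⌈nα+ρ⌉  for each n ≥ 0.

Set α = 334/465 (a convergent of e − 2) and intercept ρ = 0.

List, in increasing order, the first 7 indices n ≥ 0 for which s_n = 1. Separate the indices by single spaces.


0 1 2 4 5 6 8

n=0: ⌈334/465⌉−⌈0/465⌉ = 1−0 = 1  ← one
n=1: ⌈668/465⌉−⌈334/465⌉ = 2−1 = 1  ← one
n=2: ⌈1002/465⌉−⌈668/465⌉ = 3−2 = 1  ← one
n=3: ⌈1336/465⌉−⌈1002/465⌉ = 3−3 = 0
n=4: ⌈1670/465⌉−⌈1336/465⌉ = 4−3 = 1  ← one
n=5: ⌈2004/465⌉−⌈1670/465⌉ = 5−4 = 1  ← one
n=6: ⌈2338/465⌉−⌈2004/465⌉ = 6−5 = 1  ← one
n=7: ⌈2672/465⌉−⌈2338/465⌉ = 6−6 = 0
n=8: ⌈3006/465⌉−⌈2672/465⌉ = 7−6 = 1  ← one
positions of the first 7 ones: 0 1 2 4 5 6 8


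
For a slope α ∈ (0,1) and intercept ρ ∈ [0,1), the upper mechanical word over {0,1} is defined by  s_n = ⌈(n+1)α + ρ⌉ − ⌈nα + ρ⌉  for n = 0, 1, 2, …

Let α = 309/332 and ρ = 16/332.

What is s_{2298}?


1

(n+1)α + ρ = (2299·309 + 16) / 332 = 710407/332
nα + ρ     = (2298·309 + 16) / 332 = 710098/332
⌈710407/332⌉ = 2140,  ⌈710098/332⌉ = 2139
s_{2298} = 2140 − 2139 = 1


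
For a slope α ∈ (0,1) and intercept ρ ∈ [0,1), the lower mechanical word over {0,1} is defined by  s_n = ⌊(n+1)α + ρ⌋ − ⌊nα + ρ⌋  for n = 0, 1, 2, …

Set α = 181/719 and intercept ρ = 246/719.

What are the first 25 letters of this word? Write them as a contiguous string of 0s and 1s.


0010001000100010001000100

n=0: ⌊(1·181+246)/719⌋ − ⌊(0·181+246)/719⌋ = ⌊427/719⌋ − ⌊246/719⌋ = 0 − 0 = 0
n=1: ⌊(2·181+246)/719⌋ − ⌊(1·181+246)/719⌋ = ⌊608/719⌋ − ⌊427/719⌋ = 0 − 0 = 0
n=2: ⌊(3·181+246)/719⌋ − ⌊(2·181+246)/719⌋ = ⌊789/719⌋ − ⌊608/719⌋ = 1 − 0 = 1
n=3: ⌊(4·181+246)/719⌋ − ⌊(3·181+246)/719⌋ = ⌊970/719⌋ − ⌊789/719⌋ = 1 − 1 = 0
n=4: ⌊(5·181+246)/719⌋ − ⌊(4·181+246)/719⌋ = ⌊1151/719⌋ − ⌊970/719⌋ = 1 − 1 = 0
n=5: ⌊(6·181+246)/719⌋ − ⌊(5·181+246)/719⌋ = ⌊1332/719⌋ − ⌊1151/719⌋ = 1 − 1 = 0
n=6: ⌊(7·181+246)/719⌋ − ⌊(6·181+246)/719⌋ = ⌊1513/719⌋ − ⌊1332/719⌋ = 2 − 1 = 1
n=7: ⌊(8·181+246)/719⌋ − ⌊(7·181+246)/719⌋ = ⌊1694/719⌋ − ⌊1513/719⌋ = 2 − 2 = 0
n=8: ⌊(9·181+246)/719⌋ − ⌊(8·181+246)/719⌋ = ⌊1875/719⌋ − ⌊1694/719⌋ = 2 − 2 = 0
n=9: ⌊(10·181+246)/719⌋ − ⌊(9·181+246)/719⌋ = ⌊2056/719⌋ − ⌊1875/719⌋ = 2 − 2 = 0
n=10: ⌊(11·181+246)/719⌋ − ⌊(10·181+246)/719⌋ = ⌊2237/719⌋ − ⌊2056/719⌋ = 3 − 2 = 1
n=11: ⌊(12·181+246)/719⌋ − ⌊(11·181+246)/719⌋ = ⌊2418/719⌋ − ⌊2237/719⌋ = 3 − 3 = 0
n=12: ⌊(13·181+246)/719⌋ − ⌊(12·181+246)/719⌋ = ⌊2599/719⌋ − ⌊2418/719⌋ = 3 − 3 = 0
n=13: ⌊(14·181+246)/719⌋ − ⌊(13·181+246)/719⌋ = ⌊2780/719⌋ − ⌊2599/719⌋ = 3 − 3 = 0
n=14: ⌊(15·181+246)/719⌋ − ⌊(14·181+246)/719⌋ = ⌊2961/719⌋ − ⌊2780/719⌋ = 4 − 3 = 1
n=15: ⌊(16·181+246)/719⌋ − ⌊(15·181+246)/719⌋ = ⌊3142/719⌋ − ⌊2961/719⌋ = 4 − 4 = 0
n=16: ⌊(17·181+246)/719⌋ − ⌊(16·181+246)/719⌋ = ⌊3323/719⌋ − ⌊3142/719⌋ = 4 − 4 = 0
n=17: ⌊(18·181+246)/719⌋ − ⌊(17·181+246)/719⌋ = ⌊3504/719⌋ − ⌊3323/719⌋ = 4 − 4 = 0
n=18: ⌊(19·181+246)/719⌋ − ⌊(18·181+246)/719⌋ = ⌊3685/719⌋ − ⌊3504/719⌋ = 5 − 4 = 1
n=19: ⌊(20·181+246)/719⌋ − ⌊(19·181+246)/719⌋ = ⌊3866/719⌋ − ⌊3685/719⌋ = 5 − 5 = 0
n=20: ⌊(21·181+246)/719⌋ − ⌊(20·181+246)/719⌋ = ⌊4047/719⌋ − ⌊3866/719⌋ = 5 − 5 = 0
n=21: ⌊(22·181+246)/719⌋ − ⌊(21·181+246)/719⌋ = ⌊4228/719⌋ − ⌊4047/719⌋ = 5 − 5 = 0
n=22: ⌊(23·181+246)/719⌋ − ⌊(22·181+246)/719⌋ = ⌊4409/719⌋ − ⌊4228/719⌋ = 6 − 5 = 1
n=23: ⌊(24·181+246)/719⌋ − ⌊(23·181+246)/719⌋ = ⌊4590/719⌋ − ⌊4409/719⌋ = 6 − 6 = 0
n=24: ⌊(25·181+246)/719⌋ − ⌊(24·181+246)/719⌋ = ⌊4771/719⌋ − ⌊4590/719⌋ = 6 − 6 = 0


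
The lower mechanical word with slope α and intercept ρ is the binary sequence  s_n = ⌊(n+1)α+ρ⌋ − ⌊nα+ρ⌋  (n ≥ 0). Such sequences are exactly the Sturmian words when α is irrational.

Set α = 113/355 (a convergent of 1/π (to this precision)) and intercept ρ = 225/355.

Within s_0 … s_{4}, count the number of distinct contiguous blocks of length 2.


3

t_n = ⌊(n·113+225)/355⌋ for n = 0 … 5:
  n=0…5: ⌊225/355⌋=0 ⌊338/355⌋=0 ⌊451/355⌋=1 ⌊564/355⌋=1 ⌊677/355⌋=1 ⌊790/355⌋=2
s_n = t_(n+1) − t_n for n = 0 … 4 gives
prefix = 01001
slide a length-2 window over [0..1] … [3..4] (4 windows); first occurrence of each distinct factor:
  [  0..  1] 01
  [  1..  2] 10
  [  2..  3] 00
  (the other 1 window repeats one of these)
distinct factors: {00, 01, 10}
count = 3  (Sturmian bound for length 2 is 3)


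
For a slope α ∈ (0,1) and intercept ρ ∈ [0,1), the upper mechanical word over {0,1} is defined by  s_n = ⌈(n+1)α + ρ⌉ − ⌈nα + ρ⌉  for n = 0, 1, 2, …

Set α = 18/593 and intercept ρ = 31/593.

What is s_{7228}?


0

(n+1)α + ρ = (7229·18 + 31) / 593 = 130153/593
nα + ρ     = (7228·18 + 31) / 593 = 130135/593
⌈130153/593⌉ = 220,  ⌈130135/593⌉ = 220
s_{7228} = 220 − 220 = 0


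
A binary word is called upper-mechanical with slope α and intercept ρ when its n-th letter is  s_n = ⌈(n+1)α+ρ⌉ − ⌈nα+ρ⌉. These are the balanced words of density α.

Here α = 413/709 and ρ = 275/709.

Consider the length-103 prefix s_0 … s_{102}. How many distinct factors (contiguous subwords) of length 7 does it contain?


t_n = ⌈(n·413+275)/709⌉ for n = 0 … 103:
  n=0…9: ⌈275/709⌉=1 ⌈688/709⌉=1 ⌈1101/709⌉=2 ⌈1514/709⌉=3 ⌈1927/709⌉=3 ⌈2340/709⌉=4 ⌈2753/709⌉=4 ⌈3166/709⌉=5 ⌈3579/709⌉=6 ⌈3992/709⌉=6
  n=10…19: ⌈4405/709⌉=7 ⌈4818/709⌉=7 ⌈5231/709⌉=8 ⌈5644/709⌉=8 ⌈6057/709⌉=9 ⌈6470/709⌉=10 ⌈6883/709⌉=10 ⌈7296/709⌉=11 ⌈7709/709⌉=11 ⌈8122/709⌉=12
  n=20…29: ⌈8535/709⌉=13 ⌈8948/709⌉=13 ⌈9361/709⌉=14 ⌈9774/709⌉=14 ⌈10187/709⌉=15 ⌈10600/709⌉=15 ⌈11013/709⌉=16 ⌈11426/709⌉=17 ⌈11839/709⌉=17 ⌈12252/709⌉=18
  n=30…39: ⌈12665/709⌉=18 ⌈13078/709⌉=19 ⌈13491/709⌉=20 ⌈13904/709⌉=20 ⌈14317/709⌉=21 ⌈14730/709⌉=21 ⌈15143/709⌉=22 ⌈15556/709⌉=22 ⌈15969/709⌉=23 ⌈16382/709⌉=24
  n=40…49: ⌈16795/709⌉=24 ⌈17208/709⌉=25 ⌈17621/709⌉=25 ⌈18034/709⌉=26 ⌈18447/709⌉=27 ⌈18860/709⌉=27 ⌈19273/709⌉=28 ⌈19686/709⌉=28 ⌈20099/709⌉=29 ⌈20512/709⌉=29
  n=50…59: ⌈20925/709⌉=30 ⌈21338/709⌉=31 ⌈21751/709⌉=31 ⌈22164/709⌉=32 ⌈22577/709⌉=32 ⌈22990/709⌉=33 ⌈23403/709⌉=34 ⌈23816/709⌉=34 ⌈24229/709⌉=35 ⌈24642/709⌉=35
  n=60…69: ⌈25055/709⌉=36 ⌈25468/709⌉=36 ⌈25881/709⌉=37 ⌈26294/709⌉=38 ⌈26707/709⌉=38 ⌈27120/709⌉=39 ⌈27533/709⌉=39 ⌈27946/709⌉=40 ⌈28359/709⌉=40 ⌈28772/709⌉=41
  n=70…79: ⌈29185/709⌉=42 ⌈29598/709⌉=42 ⌈30011/709⌉=43 ⌈30424/709⌉=43 ⌈30837/709⌉=44 ⌈31250/709⌉=45 ⌈31663/709⌉=45 ⌈32076/709⌉=46 ⌈32489/709⌉=46 ⌈32902/709⌉=47
  n=80…89: ⌈33315/709⌉=47 ⌈33728/709⌉=48 ⌈34141/709⌉=49 ⌈34554/709⌉=49 ⌈34967/709⌉=50 ⌈35380/709⌉=50 ⌈35793/709⌉=51 ⌈36206/709⌉=52 ⌈36619/709⌉=52 ⌈37032/709⌉=53
  n=90…99: ⌈37445/709⌉=53 ⌈37858/709⌉=54 ⌈38271/709⌉=54 ⌈38684/709⌉=55 ⌈39097/709⌉=56 ⌈39510/709⌉=56 ⌈39923/709⌉=57 ⌈40336/709⌉=57 ⌈40749/709⌉=58 ⌈41162/709⌉=59
  n=100…103: ⌈41575/709⌉=59 ⌈41988/709⌉=60 ⌈42401/709⌉=60 ⌈42814/709⌉=61
s_n = t_(n+1) − t_n for n = 0 … 102 gives
prefix = 0110101101010110101101010110101101010110101101010110101101010110101011010110101011010110101011010110101
slide a length-7 window over [0..6] … [96..102] (97 windows); first occurrence of each distinct factor:
  [  0..  6] 0110101
  [  1..  7] 1101011
  [  2..  8] 1010110
  [  3..  9] 0101101
  [  4.. 10] 1011010
  [  6.. 12] 1101010
  [  7.. 13] 1010101
  [  8.. 14] 0101011
  (the other 89 windows repeat one of these)
distinct factors: {0101011, 0101101, 0110101, 1010101, 1010110, 1011010, 1101010, 1101011}
count = 8  (Sturmian bound for length 7 is 8)

8


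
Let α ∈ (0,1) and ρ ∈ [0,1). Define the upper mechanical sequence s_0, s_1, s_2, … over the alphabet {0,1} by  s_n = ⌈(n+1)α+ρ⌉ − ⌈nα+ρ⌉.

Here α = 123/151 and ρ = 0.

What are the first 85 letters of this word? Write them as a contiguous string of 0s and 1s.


1111101111011111011110111101111101111011111011110111101111101111011111011110111101111

n=0: ⌈(1·123)/151⌉ − ⌈(0·123)/151⌉ = ⌈123/151⌉ − ⌈0/151⌉ = 1 − 0 = 1
n=1: ⌈(2·123)/151⌉ − ⌈(1·123)/151⌉ = ⌈246/151⌉ − ⌈123/151⌉ = 2 − 1 = 1
n=2: ⌈(3·123)/151⌉ − ⌈(2·123)/151⌉ = ⌈369/151⌉ − ⌈246/151⌉ = 3 − 2 = 1
n=3: ⌈(4·123)/151⌉ − ⌈(3·123)/151⌉ = ⌈492/151⌉ − ⌈369/151⌉ = 4 − 3 = 1
n=4: ⌈(5·123)/151⌉ − ⌈(4·123)/151⌉ = ⌈615/151⌉ − ⌈492/151⌉ = 5 − 4 = 1
n=5: ⌈(6·123)/151⌉ − ⌈(5·123)/151⌉ = ⌈738/151⌉ − ⌈615/151⌉ = 5 − 5 = 0
n=6: ⌈(7·123)/151⌉ − ⌈(6·123)/151⌉ = ⌈861/151⌉ − ⌈738/151⌉ = 6 − 5 = 1
n=7: ⌈(8·123)/151⌉ − ⌈(7·123)/151⌉ = ⌈984/151⌉ − ⌈861/151⌉ = 7 − 6 = 1
n=8: ⌈(9·123)/151⌉ − ⌈(8·123)/151⌉ = ⌈1107/151⌉ − ⌈984/151⌉ = 8 − 7 = 1
n=9: ⌈(10·123)/151⌉ − ⌈(9·123)/151⌉ = ⌈1230/151⌉ − ⌈1107/151⌉ = 9 − 8 = 1
n=10: ⌈(11·123)/151⌉ − ⌈(10·123)/151⌉ = ⌈1353/151⌉ − ⌈1230/151⌉ = 9 − 9 = 0
n=11: ⌈(12·123)/151⌉ − ⌈(11·123)/151⌉ = ⌈1476/151⌉ − ⌈1353/151⌉ = 10 − 9 = 1
n=12: ⌈(13·123)/151⌉ − ⌈(12·123)/151⌉ = ⌈1599/151⌉ − ⌈1476/151⌉ = 11 − 10 = 1
n=13: ⌈(14·123)/151⌉ − ⌈(13·123)/151⌉ = ⌈1722/151⌉ − ⌈1599/151⌉ = 12 − 11 = 1
n=14: ⌈(15·123)/151⌉ − ⌈(14·123)/151⌉ = ⌈1845/151⌉ − ⌈1722/151⌉ = 13 − 12 = 1
n=15: ⌈(16·123)/151⌉ − ⌈(15·123)/151⌉ = ⌈1968/151⌉ − ⌈1845/151⌉ = 14 − 13 = 1
n=16: ⌈(17·123)/151⌉ − ⌈(16·123)/151⌉ = ⌈2091/151⌉ − ⌈1968/151⌉ = 14 − 14 = 0
n=17: ⌈(18·123)/151⌉ − ⌈(17·123)/151⌉ = ⌈2214/151⌉ − ⌈2091/151⌉ = 15 − 14 = 1
n=18: ⌈(19·123)/151⌉ − ⌈(18·123)/151⌉ = ⌈2337/151⌉ − ⌈2214/151⌉ = 16 − 15 = 1
n=19: ⌈(20·123)/151⌉ − ⌈(19·123)/151⌉ = ⌈2460/151⌉ − ⌈2337/151⌉ = 17 − 16 = 1
n=20: ⌈(21·123)/151⌉ − ⌈(20·123)/151⌉ = ⌈2583/151⌉ − ⌈2460/151⌉ = 18 − 17 = 1
n=21: ⌈(22·123)/151⌉ − ⌈(21·123)/151⌉ = ⌈2706/151⌉ − ⌈2583/151⌉ = 18 − 18 = 0
n=22: ⌈(23·123)/151⌉ − ⌈(22·123)/151⌉ = ⌈2829/151⌉ − ⌈2706/151⌉ = 19 − 18 = 1
n=23: ⌈(24·123)/151⌉ − ⌈(23·123)/151⌉ = ⌈2952/151⌉ − ⌈2829/151⌉ = 20 − 19 = 1
n=24: ⌈(25·123)/151⌉ − ⌈(24·123)/151⌉ = ⌈3075/151⌉ − ⌈2952/151⌉ = 21 − 20 = 1
n=25: ⌈(26·123)/151⌉ − ⌈(25·123)/151⌉ = ⌈3198/151⌉ − ⌈3075/151⌉ = 22 − 21 = 1
n=26: ⌈(27·123)/151⌉ − ⌈(26·123)/151⌉ = ⌈3321/151⌉ − ⌈3198/151⌉ = 22 − 22 = 0
n=27: ⌈(28·123)/151⌉ − ⌈(27·123)/151⌉ = ⌈3444/151⌉ − ⌈3321/151⌉ = 23 − 22 = 1
n=28: ⌈(29·123)/151⌉ − ⌈(28·123)/151⌉ = ⌈3567/151⌉ − ⌈3444/151⌉ = 24 − 23 = 1
n=29: ⌈(30·123)/151⌉ − ⌈(29·123)/151⌉ = ⌈3690/151⌉ − ⌈3567/151⌉ = 25 − 24 = 1
n=30: ⌈(31·123)/151⌉ − ⌈(30·123)/151⌉ = ⌈3813/151⌉ − ⌈3690/151⌉ = 26 − 25 = 1
n=31: ⌈(32·123)/151⌉ − ⌈(31·123)/151⌉ = ⌈3936/151⌉ − ⌈3813/151⌉ = 27 − 26 = 1
n=32: ⌈(33·123)/151⌉ − ⌈(32·123)/151⌉ = ⌈4059/151⌉ − ⌈3936/151⌉ = 27 − 27 = 0
n=33: ⌈(34·123)/151⌉ − ⌈(33·123)/151⌉ = ⌈4182/151⌉ − ⌈4059/151⌉ = 28 − 27 = 1
n=34: ⌈(35·123)/151⌉ − ⌈(34·123)/151⌉ = ⌈4305/151⌉ − ⌈4182/151⌉ = 29 − 28 = 1
n=35: ⌈(36·123)/151⌉ − ⌈(35·123)/151⌉ = ⌈4428/151⌉ − ⌈4305/151⌉ = 30 − 29 = 1
n=36: ⌈(37·123)/151⌉ − ⌈(36·123)/151⌉ = ⌈4551/151⌉ − ⌈4428/151⌉ = 31 − 30 = 1
n=37: ⌈(38·123)/151⌉ − ⌈(37·123)/151⌉ = ⌈4674/151⌉ − ⌈4551/151⌉ = 31 − 31 = 0
n=38: ⌈(39·123)/151⌉ − ⌈(38·123)/151⌉ = ⌈4797/151⌉ − ⌈4674/151⌉ = 32 − 31 = 1
n=39: ⌈(40·123)/151⌉ − ⌈(39·123)/151⌉ = ⌈4920/151⌉ − ⌈4797/151⌉ = 33 − 32 = 1
n=40: ⌈(41·123)/151⌉ − ⌈(40·123)/151⌉ = ⌈5043/151⌉ − ⌈4920/151⌉ = 34 − 33 = 1
n=41: ⌈(42·123)/151⌉ − ⌈(41·123)/151⌉ = ⌈5166/151⌉ − ⌈5043/151⌉ = 35 − 34 = 1
n=42: ⌈(43·123)/151⌉ − ⌈(42·123)/151⌉ = ⌈5289/151⌉ − ⌈5166/151⌉ = 36 − 35 = 1
n=43: ⌈(44·123)/151⌉ − ⌈(43·123)/151⌉ = ⌈5412/151⌉ − ⌈5289/151⌉ = 36 − 36 = 0
n=44: ⌈(45·123)/151⌉ − ⌈(44·123)/151⌉ = ⌈5535/151⌉ − ⌈5412/151⌉ = 37 − 36 = 1
n=45: ⌈(46·123)/151⌉ − ⌈(45·123)/151⌉ = ⌈5658/151⌉ − ⌈5535/151⌉ = 38 − 37 = 1
n=46: ⌈(47·123)/151⌉ − ⌈(46·123)/151⌉ = ⌈5781/151⌉ − ⌈5658/151⌉ = 39 − 38 = 1
n=47: ⌈(48·123)/151⌉ − ⌈(47·123)/151⌉ = ⌈5904/151⌉ − ⌈5781/151⌉ = 40 − 39 = 1
n=48: ⌈(49·123)/151⌉ − ⌈(48·123)/151⌉ = ⌈6027/151⌉ − ⌈5904/151⌉ = 40 − 40 = 0
n=49: ⌈(50·123)/151⌉ − ⌈(49·123)/151⌉ = ⌈6150/151⌉ − ⌈6027/151⌉ = 41 − 40 = 1
n=50: ⌈(51·123)/151⌉ − ⌈(50·123)/151⌉ = ⌈6273/151⌉ − ⌈6150/151⌉ = 42 − 41 = 1
n=51: ⌈(52·123)/151⌉ − ⌈(51·123)/151⌉ = ⌈6396/151⌉ − ⌈6273/151⌉ = 43 − 42 = 1
n=52: ⌈(53·123)/151⌉ − ⌈(52·123)/151⌉ = ⌈6519/151⌉ − ⌈6396/151⌉ = 44 − 43 = 1
n=53: ⌈(54·123)/151⌉ − ⌈(53·123)/151⌉ = ⌈6642/151⌉ − ⌈6519/151⌉ = 44 − 44 = 0
n=54: ⌈(55·123)/151⌉ − ⌈(54·123)/151⌉ = ⌈6765/151⌉ − ⌈6642/151⌉ = 45 − 44 = 1
n=55: ⌈(56·123)/151⌉ − ⌈(55·123)/151⌉ = ⌈6888/151⌉ − ⌈6765/151⌉ = 46 − 45 = 1
n=56: ⌈(57·123)/151⌉ − ⌈(56·123)/151⌉ = ⌈7011/151⌉ − ⌈6888/151⌉ = 47 − 46 = 1
n=57: ⌈(58·123)/151⌉ − ⌈(57·123)/151⌉ = ⌈7134/151⌉ − ⌈7011/151⌉ = 48 − 47 = 1
n=58: ⌈(59·123)/151⌉ − ⌈(58·123)/151⌉ = ⌈7257/151⌉ − ⌈7134/151⌉ = 49 − 48 = 1
n=59: ⌈(60·123)/151⌉ − ⌈(59·123)/151⌉ = ⌈7380/151⌉ − ⌈7257/151⌉ = 49 − 49 = 0
n=60: ⌈(61·123)/151⌉ − ⌈(60·123)/151⌉ = ⌈7503/151⌉ − ⌈7380/151⌉ = 50 − 49 = 1
n=61: ⌈(62·123)/151⌉ − ⌈(61·123)/151⌉ = ⌈7626/151⌉ − ⌈7503/151⌉ = 51 − 50 = 1
n=62: ⌈(63·123)/151⌉ − ⌈(62·123)/151⌉ = ⌈7749/151⌉ − ⌈7626/151⌉ = 52 − 51 = 1
n=63: ⌈(64·123)/151⌉ − ⌈(63·123)/151⌉ = ⌈7872/151⌉ − ⌈7749/151⌉ = 53 − 52 = 1
n=64: ⌈(65·123)/151⌉ − ⌈(64·123)/151⌉ = ⌈7995/151⌉ − ⌈7872/151⌉ = 53 − 53 = 0
n=65: ⌈(66·123)/151⌉ − ⌈(65·123)/151⌉ = ⌈8118/151⌉ − ⌈7995/151⌉ = 54 − 53 = 1
n=66: ⌈(67·123)/151⌉ − ⌈(66·123)/151⌉ = ⌈8241/151⌉ − ⌈8118/151⌉ = 55 − 54 = 1
n=67: ⌈(68·123)/151⌉ − ⌈(67·123)/151⌉ = ⌈8364/151⌉ − ⌈8241/151⌉ = 56 − 55 = 1
n=68: ⌈(69·123)/151⌉ − ⌈(68·123)/151⌉ = ⌈8487/151⌉ − ⌈8364/151⌉ = 57 − 56 = 1
n=69: ⌈(70·123)/151⌉ − ⌈(69·123)/151⌉ = ⌈8610/151⌉ − ⌈8487/151⌉ = 58 − 57 = 1
n=70: ⌈(71·123)/151⌉ − ⌈(70·123)/151⌉ = ⌈8733/151⌉ − ⌈8610/151⌉ = 58 − 58 = 0
n=71: ⌈(72·123)/151⌉ − ⌈(71·123)/151⌉ = ⌈8856/151⌉ − ⌈8733/151⌉ = 59 − 58 = 1
n=72: ⌈(73·123)/151⌉ − ⌈(72·123)/151⌉ = ⌈8979/151⌉ − ⌈8856/151⌉ = 60 − 59 = 1
n=73: ⌈(74·123)/151⌉ − ⌈(73·123)/151⌉ = ⌈9102/151⌉ − ⌈8979/151⌉ = 61 − 60 = 1
n=74: ⌈(75·123)/151⌉ − ⌈(74·123)/151⌉ = ⌈9225/151⌉ − ⌈9102/151⌉ = 62 − 61 = 1
n=75: ⌈(76·123)/151⌉ − ⌈(75·123)/151⌉ = ⌈9348/151⌉ − ⌈9225/151⌉ = 62 − 62 = 0
n=76: ⌈(77·123)/151⌉ − ⌈(76·123)/151⌉ = ⌈9471/151⌉ − ⌈9348/151⌉ = 63 − 62 = 1
n=77: ⌈(78·123)/151⌉ − ⌈(77·123)/151⌉ = ⌈9594/151⌉ − ⌈9471/151⌉ = 64 − 63 = 1
n=78: ⌈(79·123)/151⌉ − ⌈(78·123)/151⌉ = ⌈9717/151⌉ − ⌈9594/151⌉ = 65 − 64 = 1
n=79: ⌈(80·123)/151⌉ − ⌈(79·123)/151⌉ = ⌈9840/151⌉ − ⌈9717/151⌉ = 66 − 65 = 1
n=80: ⌈(81·123)/151⌉ − ⌈(80·123)/151⌉ = ⌈9963/151⌉ − ⌈9840/151⌉ = 66 − 66 = 0
n=81: ⌈(82·123)/151⌉ − ⌈(81·123)/151⌉ = ⌈10086/151⌉ − ⌈9963/151⌉ = 67 − 66 = 1
n=82: ⌈(83·123)/151⌉ − ⌈(82·123)/151⌉ = ⌈10209/151⌉ − ⌈10086/151⌉ = 68 − 67 = 1
n=83: ⌈(84·123)/151⌉ − ⌈(83·123)/151⌉ = ⌈10332/151⌉ − ⌈10209/151⌉ = 69 − 68 = 1
n=84: ⌈(85·123)/151⌉ − ⌈(84·123)/151⌉ = ⌈10455/151⌉ − ⌈10332/151⌉ = 70 − 69 = 1


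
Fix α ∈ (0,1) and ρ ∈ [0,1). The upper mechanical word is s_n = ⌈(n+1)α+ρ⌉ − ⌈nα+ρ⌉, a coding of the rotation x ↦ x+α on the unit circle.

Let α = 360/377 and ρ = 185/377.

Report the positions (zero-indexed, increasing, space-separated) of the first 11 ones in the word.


0 1 2 3 4 5 6 7 8 9 11

n=0: ⌈545/377⌉−⌈185/377⌉ = 2−1 = 1  ← one
n=1: ⌈905/377⌉−⌈545/377⌉ = 3−2 = 1  ← one
n=2: ⌈1265/377⌉−⌈905/377⌉ = 4−3 = 1  ← one
n=3: ⌈1625/377⌉−⌈1265/377⌉ = 5−4 = 1  ← one
n=4: ⌈1985/377⌉−⌈1625/377⌉ = 6−5 = 1  ← one
n=5: ⌈2345/377⌉−⌈1985/377⌉ = 7−6 = 1  ← one
n=6: ⌈2705/377⌉−⌈2345/377⌉ = 8−7 = 1  ← one
n=7: ⌈3065/377⌉−⌈2705/377⌉ = 9−8 = 1  ← one
n=8: ⌈3425/377⌉−⌈3065/377⌉ = 10−9 = 1  ← one
n=9: ⌈3785/377⌉−⌈3425/377⌉ = 11−10 = 1  ← one
n=10: ⌈4145/377⌉−⌈3785/377⌉ = 11−11 = 0
n=11: ⌈4505/377⌉−⌈4145/377⌉ = 12−11 = 1  ← one
positions of the first 11 ones: 0 1 2 3 4 5 6 7 8 9 11


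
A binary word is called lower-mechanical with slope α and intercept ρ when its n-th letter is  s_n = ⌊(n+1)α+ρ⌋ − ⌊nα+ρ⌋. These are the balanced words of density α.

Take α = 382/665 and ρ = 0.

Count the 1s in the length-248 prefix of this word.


142

#1s = Σ_{n=0}^{247} s_n = Σ_{n=0}^{247} (⌊(n+1)α+ρ⌋ − ⌊nα+ρ⌋)
the sum telescopes: every ⌊nα+ρ⌋ with 0 < n < 248 appears once with + and once with −, leaving ⌊248α+ρ⌋ − ⌊0·α+ρ⌋
248α + ρ = (248·382) / 665 = 94736/665
ρ = 0/665
⌊94736/665⌋ = 142,  ⌊0/665⌋ = 0
#1s = 142 − 0 = 142


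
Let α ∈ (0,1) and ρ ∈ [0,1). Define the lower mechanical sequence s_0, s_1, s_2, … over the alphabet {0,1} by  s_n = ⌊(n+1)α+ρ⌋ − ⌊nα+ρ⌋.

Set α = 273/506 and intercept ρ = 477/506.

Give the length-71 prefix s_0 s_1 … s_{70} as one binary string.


n=0: ⌊(1·273+477)/506⌋ − ⌊(0·273+477)/506⌋ = ⌊750/506⌋ − ⌊477/506⌋ = 1 − 0 = 1
n=1: ⌊(2·273+477)/506⌋ − ⌊(1·273+477)/506⌋ = ⌊1023/506⌋ − ⌊750/506⌋ = 2 − 1 = 1
n=2: ⌊(3·273+477)/506⌋ − ⌊(2·273+477)/506⌋ = ⌊1296/506⌋ − ⌊1023/506⌋ = 2 − 2 = 0
n=3: ⌊(4·273+477)/506⌋ − ⌊(3·273+477)/506⌋ = ⌊1569/506⌋ − ⌊1296/506⌋ = 3 − 2 = 1
n=4: ⌊(5·273+477)/506⌋ − ⌊(4·273+477)/506⌋ = ⌊1842/506⌋ − ⌊1569/506⌋ = 3 − 3 = 0
n=5: ⌊(6·273+477)/506⌋ − ⌊(5·273+477)/506⌋ = ⌊2115/506⌋ − ⌊1842/506⌋ = 4 − 3 = 1
n=6: ⌊(7·273+477)/506⌋ − ⌊(6·273+477)/506⌋ = ⌊2388/506⌋ − ⌊2115/506⌋ = 4 − 4 = 0
n=7: ⌊(8·273+477)/506⌋ − ⌊(7·273+477)/506⌋ = ⌊2661/506⌋ − ⌊2388/506⌋ = 5 − 4 = 1
n=8: ⌊(9·273+477)/506⌋ − ⌊(8·273+477)/506⌋ = ⌊2934/506⌋ − ⌊2661/506⌋ = 5 − 5 = 0
n=9: ⌊(10·273+477)/506⌋ − ⌊(9·273+477)/506⌋ = ⌊3207/506⌋ − ⌊2934/506⌋ = 6 − 5 = 1
n=10: ⌊(11·273+477)/506⌋ − ⌊(10·273+477)/506⌋ = ⌊3480/506⌋ − ⌊3207/506⌋ = 6 − 6 = 0
n=11: ⌊(12·273+477)/506⌋ − ⌊(11·273+477)/506⌋ = ⌊3753/506⌋ − ⌊3480/506⌋ = 7 − 6 = 1
n=12: ⌊(13·273+477)/506⌋ − ⌊(12·273+477)/506⌋ = ⌊4026/506⌋ − ⌊3753/506⌋ = 7 − 7 = 0
n=13: ⌊(14·273+477)/506⌋ − ⌊(13·273+477)/506⌋ = ⌊4299/506⌋ − ⌊4026/506⌋ = 8 − 7 = 1
n=14: ⌊(15·273+477)/506⌋ − ⌊(14·273+477)/506⌋ = ⌊4572/506⌋ − ⌊4299/506⌋ = 9 − 8 = 1
n=15: ⌊(16·273+477)/506⌋ − ⌊(15·273+477)/506⌋ = ⌊4845/506⌋ − ⌊4572/506⌋ = 9 − 9 = 0
n=16: ⌊(17·273+477)/506⌋ − ⌊(16·273+477)/506⌋ = ⌊5118/506⌋ − ⌊4845/506⌋ = 10 − 9 = 1
n=17: ⌊(18·273+477)/506⌋ − ⌊(17·273+477)/506⌋ = ⌊5391/506⌋ − ⌊5118/506⌋ = 10 − 10 = 0
n=18: ⌊(19·273+477)/506⌋ − ⌊(18·273+477)/506⌋ = ⌊5664/506⌋ − ⌊5391/506⌋ = 11 − 10 = 1
n=19: ⌊(20·273+477)/506⌋ − ⌊(19·273+477)/506⌋ = ⌊5937/506⌋ − ⌊5664/506⌋ = 11 − 11 = 0
n=20: ⌊(21·273+477)/506⌋ − ⌊(20·273+477)/506⌋ = ⌊6210/506⌋ − ⌊5937/506⌋ = 12 − 11 = 1
n=21: ⌊(22·273+477)/506⌋ − ⌊(21·273+477)/506⌋ = ⌊6483/506⌋ − ⌊6210/506⌋ = 12 − 12 = 0
n=22: ⌊(23·273+477)/506⌋ − ⌊(22·273+477)/506⌋ = ⌊6756/506⌋ − ⌊6483/506⌋ = 13 − 12 = 1
n=23: ⌊(24·273+477)/506⌋ − ⌊(23·273+477)/506⌋ = ⌊7029/506⌋ − ⌊6756/506⌋ = 13 − 13 = 0
n=24: ⌊(25·273+477)/506⌋ − ⌊(24·273+477)/506⌋ = ⌊7302/506⌋ − ⌊7029/506⌋ = 14 − 13 = 1
n=25: ⌊(26·273+477)/506⌋ − ⌊(25·273+477)/506⌋ = ⌊7575/506⌋ − ⌊7302/506⌋ = 14 − 14 = 0
n=26: ⌊(27·273+477)/506⌋ − ⌊(26·273+477)/506⌋ = ⌊7848/506⌋ − ⌊7575/506⌋ = 15 − 14 = 1
n=27: ⌊(28·273+477)/506⌋ − ⌊(27·273+477)/506⌋ = ⌊8121/506⌋ − ⌊7848/506⌋ = 16 − 15 = 1
n=28: ⌊(29·273+477)/506⌋ − ⌊(28·273+477)/506⌋ = ⌊8394/506⌋ − ⌊8121/506⌋ = 16 − 16 = 0
n=29: ⌊(30·273+477)/506⌋ − ⌊(29·273+477)/506⌋ = ⌊8667/506⌋ − ⌊8394/506⌋ = 17 − 16 = 1
n=30: ⌊(31·273+477)/506⌋ − ⌊(30·273+477)/506⌋ = ⌊8940/506⌋ − ⌊8667/506⌋ = 17 − 17 = 0
n=31: ⌊(32·273+477)/506⌋ − ⌊(31·273+477)/506⌋ = ⌊9213/506⌋ − ⌊8940/506⌋ = 18 − 17 = 1
n=32: ⌊(33·273+477)/506⌋ − ⌊(32·273+477)/506⌋ = ⌊9486/506⌋ − ⌊9213/506⌋ = 18 − 18 = 0
n=33: ⌊(34·273+477)/506⌋ − ⌊(33·273+477)/506⌋ = ⌊9759/506⌋ − ⌊9486/506⌋ = 19 − 18 = 1
n=34: ⌊(35·273+477)/506⌋ − ⌊(34·273+477)/506⌋ = ⌊10032/506⌋ − ⌊9759/506⌋ = 19 − 19 = 0
n=35: ⌊(36·273+477)/506⌋ − ⌊(35·273+477)/506⌋ = ⌊10305/506⌋ − ⌊10032/506⌋ = 20 − 19 = 1
n=36: ⌊(37·273+477)/506⌋ − ⌊(36·273+477)/506⌋ = ⌊10578/506⌋ − ⌊10305/506⌋ = 20 − 20 = 0
n=37: ⌊(38·273+477)/506⌋ − ⌊(37·273+477)/506⌋ = ⌊10851/506⌋ − ⌊10578/506⌋ = 21 − 20 = 1
n=38: ⌊(39·273+477)/506⌋ − ⌊(38·273+477)/506⌋ = ⌊11124/506⌋ − ⌊10851/506⌋ = 21 − 21 = 0
n=39: ⌊(40·273+477)/506⌋ − ⌊(39·273+477)/506⌋ = ⌊11397/506⌋ − ⌊11124/506⌋ = 22 − 21 = 1
n=40: ⌊(41·273+477)/506⌋ − ⌊(40·273+477)/506⌋ = ⌊11670/506⌋ − ⌊11397/506⌋ = 23 − 22 = 1
n=41: ⌊(42·273+477)/506⌋ − ⌊(41·273+477)/506⌋ = ⌊11943/506⌋ − ⌊11670/506⌋ = 23 − 23 = 0
n=42: ⌊(43·273+477)/506⌋ − ⌊(42·273+477)/506⌋ = ⌊12216/506⌋ − ⌊11943/506⌋ = 24 − 23 = 1
n=43: ⌊(44·273+477)/506⌋ − ⌊(43·273+477)/506⌋ = ⌊12489/506⌋ − ⌊12216/506⌋ = 24 − 24 = 0
n=44: ⌊(45·273+477)/506⌋ − ⌊(44·273+477)/506⌋ = ⌊12762/506⌋ − ⌊12489/506⌋ = 25 − 24 = 1
n=45: ⌊(46·273+477)/506⌋ − ⌊(45·273+477)/506⌋ = ⌊13035/506⌋ − ⌊12762/506⌋ = 25 − 25 = 0
n=46: ⌊(47·273+477)/506⌋ − ⌊(46·273+477)/506⌋ = ⌊13308/506⌋ − ⌊13035/506⌋ = 26 − 25 = 1
n=47: ⌊(48·273+477)/506⌋ − ⌊(47·273+477)/506⌋ = ⌊13581/506⌋ − ⌊13308/506⌋ = 26 − 26 = 0
n=48: ⌊(49·273+477)/506⌋ − ⌊(48·273+477)/506⌋ = ⌊13854/506⌋ − ⌊13581/506⌋ = 27 − 26 = 1
n=49: ⌊(50·273+477)/506⌋ − ⌊(49·273+477)/506⌋ = ⌊14127/506⌋ − ⌊13854/506⌋ = 27 − 27 = 0
n=50: ⌊(51·273+477)/506⌋ − ⌊(50·273+477)/506⌋ = ⌊14400/506⌋ − ⌊14127/506⌋ = 28 − 27 = 1
n=51: ⌊(52·273+477)/506⌋ − ⌊(51·273+477)/506⌋ = ⌊14673/506⌋ − ⌊14400/506⌋ = 28 − 28 = 0
n=52: ⌊(53·273+477)/506⌋ − ⌊(52·273+477)/506⌋ = ⌊14946/506⌋ − ⌊14673/506⌋ = 29 − 28 = 1
n=53: ⌊(54·273+477)/506⌋ − ⌊(53·273+477)/506⌋ = ⌊15219/506⌋ − ⌊14946/506⌋ = 30 − 29 = 1
n=54: ⌊(55·273+477)/506⌋ − ⌊(54·273+477)/506⌋ = ⌊15492/506⌋ − ⌊15219/506⌋ = 30 − 30 = 0
n=55: ⌊(56·273+477)/506⌋ − ⌊(55·273+477)/506⌋ = ⌊15765/506⌋ − ⌊15492/506⌋ = 31 − 30 = 1
n=56: ⌊(57·273+477)/506⌋ − ⌊(56·273+477)/506⌋ = ⌊16038/506⌋ − ⌊15765/506⌋ = 31 − 31 = 0
n=57: ⌊(58·273+477)/506⌋ − ⌊(57·273+477)/506⌋ = ⌊16311/506⌋ − ⌊16038/506⌋ = 32 − 31 = 1
n=58: ⌊(59·273+477)/506⌋ − ⌊(58·273+477)/506⌋ = ⌊16584/506⌋ − ⌊16311/506⌋ = 32 − 32 = 0
n=59: ⌊(60·273+477)/506⌋ − ⌊(59·273+477)/506⌋ = ⌊16857/506⌋ − ⌊16584/506⌋ = 33 − 32 = 1
n=60: ⌊(61·273+477)/506⌋ − ⌊(60·273+477)/506⌋ = ⌊17130/506⌋ − ⌊16857/506⌋ = 33 − 33 = 0
n=61: ⌊(62·273+477)/506⌋ − ⌊(61·273+477)/506⌋ = ⌊17403/506⌋ − ⌊17130/506⌋ = 34 − 33 = 1
n=62: ⌊(63·273+477)/506⌋ − ⌊(62·273+477)/506⌋ = ⌊17676/506⌋ − ⌊17403/506⌋ = 34 − 34 = 0
n=63: ⌊(64·273+477)/506⌋ − ⌊(63·273+477)/506⌋ = ⌊17949/506⌋ − ⌊17676/506⌋ = 35 − 34 = 1
n=64: ⌊(65·273+477)/506⌋ − ⌊(64·273+477)/506⌋ = ⌊18222/506⌋ − ⌊17949/506⌋ = 36 − 35 = 1
n=65: ⌊(66·273+477)/506⌋ − ⌊(65·273+477)/506⌋ = ⌊18495/506⌋ − ⌊18222/506⌋ = 36 − 36 = 0
n=66: ⌊(67·273+477)/506⌋ − ⌊(66·273+477)/506⌋ = ⌊18768/506⌋ − ⌊18495/506⌋ = 37 − 36 = 1
n=67: ⌊(68·273+477)/506⌋ − ⌊(67·273+477)/506⌋ = ⌊19041/506⌋ − ⌊18768/506⌋ = 37 − 37 = 0
n=68: ⌊(69·273+477)/506⌋ − ⌊(68·273+477)/506⌋ = ⌊19314/506⌋ − ⌊19041/506⌋ = 38 − 37 = 1
n=69: ⌊(70·273+477)/506⌋ − ⌊(69·273+477)/506⌋ = ⌊19587/506⌋ − ⌊19314/506⌋ = 38 − 38 = 0
n=70: ⌊(71·273+477)/506⌋ − ⌊(70·273+477)/506⌋ = ⌊19860/506⌋ − ⌊19587/506⌋ = 39 − 38 = 1

11010101010101101010101010110101010101011010101010101101010101011010101
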